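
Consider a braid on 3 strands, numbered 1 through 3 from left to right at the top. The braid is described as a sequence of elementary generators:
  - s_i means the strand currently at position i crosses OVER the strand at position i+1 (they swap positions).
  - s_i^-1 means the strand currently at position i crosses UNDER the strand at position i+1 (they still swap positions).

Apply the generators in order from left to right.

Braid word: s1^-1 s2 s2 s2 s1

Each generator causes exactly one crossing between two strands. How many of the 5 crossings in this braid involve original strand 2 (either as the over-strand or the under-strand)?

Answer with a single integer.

Answer: 2

Derivation:
Gen 1: crossing 1x2. Involves strand 2? yes. Count so far: 1
Gen 2: crossing 1x3. Involves strand 2? no. Count so far: 1
Gen 3: crossing 3x1. Involves strand 2? no. Count so far: 1
Gen 4: crossing 1x3. Involves strand 2? no. Count so far: 1
Gen 5: crossing 2x3. Involves strand 2? yes. Count so far: 2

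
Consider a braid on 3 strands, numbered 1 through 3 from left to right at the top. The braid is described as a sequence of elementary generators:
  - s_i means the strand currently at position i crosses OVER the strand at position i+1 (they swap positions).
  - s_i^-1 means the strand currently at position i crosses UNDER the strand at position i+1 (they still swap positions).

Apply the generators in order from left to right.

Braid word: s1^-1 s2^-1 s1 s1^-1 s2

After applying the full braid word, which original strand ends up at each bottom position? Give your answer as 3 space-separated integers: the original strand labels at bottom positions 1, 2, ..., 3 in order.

Gen 1 (s1^-1): strand 1 crosses under strand 2. Perm now: [2 1 3]
Gen 2 (s2^-1): strand 1 crosses under strand 3. Perm now: [2 3 1]
Gen 3 (s1): strand 2 crosses over strand 3. Perm now: [3 2 1]
Gen 4 (s1^-1): strand 3 crosses under strand 2. Perm now: [2 3 1]
Gen 5 (s2): strand 3 crosses over strand 1. Perm now: [2 1 3]

Answer: 2 1 3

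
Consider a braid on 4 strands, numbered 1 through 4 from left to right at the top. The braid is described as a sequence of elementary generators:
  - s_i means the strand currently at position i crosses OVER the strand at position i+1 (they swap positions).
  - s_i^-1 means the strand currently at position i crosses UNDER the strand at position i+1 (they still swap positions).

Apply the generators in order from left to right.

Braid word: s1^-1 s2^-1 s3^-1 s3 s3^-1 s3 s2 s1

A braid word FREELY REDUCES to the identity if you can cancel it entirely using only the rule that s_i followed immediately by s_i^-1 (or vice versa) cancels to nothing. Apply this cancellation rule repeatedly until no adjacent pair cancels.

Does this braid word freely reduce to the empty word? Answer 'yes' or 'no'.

Answer: yes

Derivation:
Gen 1 (s1^-1): push. Stack: [s1^-1]
Gen 2 (s2^-1): push. Stack: [s1^-1 s2^-1]
Gen 3 (s3^-1): push. Stack: [s1^-1 s2^-1 s3^-1]
Gen 4 (s3): cancels prior s3^-1. Stack: [s1^-1 s2^-1]
Gen 5 (s3^-1): push. Stack: [s1^-1 s2^-1 s3^-1]
Gen 6 (s3): cancels prior s3^-1. Stack: [s1^-1 s2^-1]
Gen 7 (s2): cancels prior s2^-1. Stack: [s1^-1]
Gen 8 (s1): cancels prior s1^-1. Stack: []
Reduced word: (empty)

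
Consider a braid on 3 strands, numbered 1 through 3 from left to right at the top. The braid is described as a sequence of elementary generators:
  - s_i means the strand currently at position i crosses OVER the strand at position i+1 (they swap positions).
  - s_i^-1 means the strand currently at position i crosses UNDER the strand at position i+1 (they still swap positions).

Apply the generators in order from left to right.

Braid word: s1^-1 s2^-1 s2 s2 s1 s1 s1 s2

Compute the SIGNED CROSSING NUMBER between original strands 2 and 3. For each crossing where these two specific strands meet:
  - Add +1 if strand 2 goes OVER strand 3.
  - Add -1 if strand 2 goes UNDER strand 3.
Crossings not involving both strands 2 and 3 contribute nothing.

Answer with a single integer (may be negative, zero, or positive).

Gen 1: crossing 1x2. Both 2&3? no. Sum: 0
Gen 2: crossing 1x3. Both 2&3? no. Sum: 0
Gen 3: crossing 3x1. Both 2&3? no. Sum: 0
Gen 4: crossing 1x3. Both 2&3? no. Sum: 0
Gen 5: 2 over 3. Both 2&3? yes. Contrib: +1. Sum: 1
Gen 6: 3 over 2. Both 2&3? yes. Contrib: -1. Sum: 0
Gen 7: 2 over 3. Both 2&3? yes. Contrib: +1. Sum: 1
Gen 8: crossing 2x1. Both 2&3? no. Sum: 1

Answer: 1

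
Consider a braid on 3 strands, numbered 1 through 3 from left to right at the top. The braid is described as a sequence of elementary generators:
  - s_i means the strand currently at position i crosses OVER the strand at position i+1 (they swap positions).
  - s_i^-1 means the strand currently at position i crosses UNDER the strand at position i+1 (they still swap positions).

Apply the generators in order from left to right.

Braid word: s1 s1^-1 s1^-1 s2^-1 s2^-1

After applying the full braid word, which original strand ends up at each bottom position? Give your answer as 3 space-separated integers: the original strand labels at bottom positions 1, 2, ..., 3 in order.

Gen 1 (s1): strand 1 crosses over strand 2. Perm now: [2 1 3]
Gen 2 (s1^-1): strand 2 crosses under strand 1. Perm now: [1 2 3]
Gen 3 (s1^-1): strand 1 crosses under strand 2. Perm now: [2 1 3]
Gen 4 (s2^-1): strand 1 crosses under strand 3. Perm now: [2 3 1]
Gen 5 (s2^-1): strand 3 crosses under strand 1. Perm now: [2 1 3]

Answer: 2 1 3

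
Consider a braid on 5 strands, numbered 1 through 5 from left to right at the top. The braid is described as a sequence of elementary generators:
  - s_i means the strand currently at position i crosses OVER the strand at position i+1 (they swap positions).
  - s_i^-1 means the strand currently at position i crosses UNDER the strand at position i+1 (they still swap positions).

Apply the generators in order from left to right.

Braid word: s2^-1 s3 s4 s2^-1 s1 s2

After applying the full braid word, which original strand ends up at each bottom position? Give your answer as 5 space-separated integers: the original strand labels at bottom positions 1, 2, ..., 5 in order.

Gen 1 (s2^-1): strand 2 crosses under strand 3. Perm now: [1 3 2 4 5]
Gen 2 (s3): strand 2 crosses over strand 4. Perm now: [1 3 4 2 5]
Gen 3 (s4): strand 2 crosses over strand 5. Perm now: [1 3 4 5 2]
Gen 4 (s2^-1): strand 3 crosses under strand 4. Perm now: [1 4 3 5 2]
Gen 5 (s1): strand 1 crosses over strand 4. Perm now: [4 1 3 5 2]
Gen 6 (s2): strand 1 crosses over strand 3. Perm now: [4 3 1 5 2]

Answer: 4 3 1 5 2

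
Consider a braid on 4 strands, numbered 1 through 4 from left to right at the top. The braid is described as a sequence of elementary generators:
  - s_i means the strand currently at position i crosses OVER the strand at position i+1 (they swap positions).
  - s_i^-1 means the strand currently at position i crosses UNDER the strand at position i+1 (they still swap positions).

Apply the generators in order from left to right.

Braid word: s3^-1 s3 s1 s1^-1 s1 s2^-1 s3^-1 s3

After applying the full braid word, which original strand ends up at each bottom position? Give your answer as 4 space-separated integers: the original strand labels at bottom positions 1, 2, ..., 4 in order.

Gen 1 (s3^-1): strand 3 crosses under strand 4. Perm now: [1 2 4 3]
Gen 2 (s3): strand 4 crosses over strand 3. Perm now: [1 2 3 4]
Gen 3 (s1): strand 1 crosses over strand 2. Perm now: [2 1 3 4]
Gen 4 (s1^-1): strand 2 crosses under strand 1. Perm now: [1 2 3 4]
Gen 5 (s1): strand 1 crosses over strand 2. Perm now: [2 1 3 4]
Gen 6 (s2^-1): strand 1 crosses under strand 3. Perm now: [2 3 1 4]
Gen 7 (s3^-1): strand 1 crosses under strand 4. Perm now: [2 3 4 1]
Gen 8 (s3): strand 4 crosses over strand 1. Perm now: [2 3 1 4]

Answer: 2 3 1 4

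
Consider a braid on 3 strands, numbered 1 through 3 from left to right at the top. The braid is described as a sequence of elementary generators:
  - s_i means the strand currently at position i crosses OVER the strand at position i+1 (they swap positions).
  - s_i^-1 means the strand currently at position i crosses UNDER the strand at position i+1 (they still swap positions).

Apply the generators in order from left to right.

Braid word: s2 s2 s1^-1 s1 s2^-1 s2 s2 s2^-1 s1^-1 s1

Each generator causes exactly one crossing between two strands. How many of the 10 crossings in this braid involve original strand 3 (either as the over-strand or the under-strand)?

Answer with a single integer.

Gen 1: crossing 2x3. Involves strand 3? yes. Count so far: 1
Gen 2: crossing 3x2. Involves strand 3? yes. Count so far: 2
Gen 3: crossing 1x2. Involves strand 3? no. Count so far: 2
Gen 4: crossing 2x1. Involves strand 3? no. Count so far: 2
Gen 5: crossing 2x3. Involves strand 3? yes. Count so far: 3
Gen 6: crossing 3x2. Involves strand 3? yes. Count so far: 4
Gen 7: crossing 2x3. Involves strand 3? yes. Count so far: 5
Gen 8: crossing 3x2. Involves strand 3? yes. Count so far: 6
Gen 9: crossing 1x2. Involves strand 3? no. Count so far: 6
Gen 10: crossing 2x1. Involves strand 3? no. Count so far: 6

Answer: 6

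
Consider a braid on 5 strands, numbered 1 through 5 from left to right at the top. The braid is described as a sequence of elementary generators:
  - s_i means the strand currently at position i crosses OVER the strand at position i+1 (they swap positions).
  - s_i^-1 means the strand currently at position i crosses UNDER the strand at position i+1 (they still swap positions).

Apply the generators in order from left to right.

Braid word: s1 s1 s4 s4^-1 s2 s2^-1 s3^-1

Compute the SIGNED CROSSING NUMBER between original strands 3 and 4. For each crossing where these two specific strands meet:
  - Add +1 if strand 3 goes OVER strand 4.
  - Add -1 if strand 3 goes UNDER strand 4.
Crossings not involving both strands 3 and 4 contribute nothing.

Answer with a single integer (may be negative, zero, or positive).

Answer: -1

Derivation:
Gen 1: crossing 1x2. Both 3&4? no. Sum: 0
Gen 2: crossing 2x1. Both 3&4? no. Sum: 0
Gen 3: crossing 4x5. Both 3&4? no. Sum: 0
Gen 4: crossing 5x4. Both 3&4? no. Sum: 0
Gen 5: crossing 2x3. Both 3&4? no. Sum: 0
Gen 6: crossing 3x2. Both 3&4? no. Sum: 0
Gen 7: 3 under 4. Both 3&4? yes. Contrib: -1. Sum: -1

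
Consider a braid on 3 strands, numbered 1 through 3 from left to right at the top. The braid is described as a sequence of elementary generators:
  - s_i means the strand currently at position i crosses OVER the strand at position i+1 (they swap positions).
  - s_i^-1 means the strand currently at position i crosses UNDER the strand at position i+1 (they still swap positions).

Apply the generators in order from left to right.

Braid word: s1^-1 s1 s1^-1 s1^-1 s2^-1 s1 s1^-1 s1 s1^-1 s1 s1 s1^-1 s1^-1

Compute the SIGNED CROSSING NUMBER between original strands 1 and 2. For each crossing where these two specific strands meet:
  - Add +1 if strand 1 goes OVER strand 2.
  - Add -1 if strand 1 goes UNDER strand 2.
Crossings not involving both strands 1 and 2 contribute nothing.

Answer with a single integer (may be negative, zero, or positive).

Answer: -2

Derivation:
Gen 1: 1 under 2. Both 1&2? yes. Contrib: -1. Sum: -1
Gen 2: 2 over 1. Both 1&2? yes. Contrib: -1. Sum: -2
Gen 3: 1 under 2. Both 1&2? yes. Contrib: -1. Sum: -3
Gen 4: 2 under 1. Both 1&2? yes. Contrib: +1. Sum: -2
Gen 5: crossing 2x3. Both 1&2? no. Sum: -2
Gen 6: crossing 1x3. Both 1&2? no. Sum: -2
Gen 7: crossing 3x1. Both 1&2? no. Sum: -2
Gen 8: crossing 1x3. Both 1&2? no. Sum: -2
Gen 9: crossing 3x1. Both 1&2? no. Sum: -2
Gen 10: crossing 1x3. Both 1&2? no. Sum: -2
Gen 11: crossing 3x1. Both 1&2? no. Sum: -2
Gen 12: crossing 1x3. Both 1&2? no. Sum: -2
Gen 13: crossing 3x1. Both 1&2? no. Sum: -2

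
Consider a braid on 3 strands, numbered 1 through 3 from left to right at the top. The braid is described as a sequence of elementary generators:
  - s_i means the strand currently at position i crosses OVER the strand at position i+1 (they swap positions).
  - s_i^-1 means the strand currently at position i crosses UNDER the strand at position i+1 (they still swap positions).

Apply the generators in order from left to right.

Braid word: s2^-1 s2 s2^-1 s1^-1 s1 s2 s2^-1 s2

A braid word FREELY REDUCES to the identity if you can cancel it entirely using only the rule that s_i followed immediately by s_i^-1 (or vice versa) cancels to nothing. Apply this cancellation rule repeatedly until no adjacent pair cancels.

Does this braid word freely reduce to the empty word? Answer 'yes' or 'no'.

Gen 1 (s2^-1): push. Stack: [s2^-1]
Gen 2 (s2): cancels prior s2^-1. Stack: []
Gen 3 (s2^-1): push. Stack: [s2^-1]
Gen 4 (s1^-1): push. Stack: [s2^-1 s1^-1]
Gen 5 (s1): cancels prior s1^-1. Stack: [s2^-1]
Gen 6 (s2): cancels prior s2^-1. Stack: []
Gen 7 (s2^-1): push. Stack: [s2^-1]
Gen 8 (s2): cancels prior s2^-1. Stack: []
Reduced word: (empty)

Answer: yes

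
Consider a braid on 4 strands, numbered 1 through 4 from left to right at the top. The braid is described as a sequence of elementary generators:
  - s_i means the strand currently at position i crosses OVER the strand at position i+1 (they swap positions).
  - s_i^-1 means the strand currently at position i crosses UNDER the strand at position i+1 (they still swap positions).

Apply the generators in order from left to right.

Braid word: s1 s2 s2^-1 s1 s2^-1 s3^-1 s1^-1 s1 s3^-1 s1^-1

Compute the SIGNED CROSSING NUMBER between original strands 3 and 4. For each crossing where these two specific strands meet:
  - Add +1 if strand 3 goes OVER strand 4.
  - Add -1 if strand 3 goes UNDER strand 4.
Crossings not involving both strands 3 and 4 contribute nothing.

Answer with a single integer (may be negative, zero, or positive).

Gen 1: crossing 1x2. Both 3&4? no. Sum: 0
Gen 2: crossing 1x3. Both 3&4? no. Sum: 0
Gen 3: crossing 3x1. Both 3&4? no. Sum: 0
Gen 4: crossing 2x1. Both 3&4? no. Sum: 0
Gen 5: crossing 2x3. Both 3&4? no. Sum: 0
Gen 6: crossing 2x4. Both 3&4? no. Sum: 0
Gen 7: crossing 1x3. Both 3&4? no. Sum: 0
Gen 8: crossing 3x1. Both 3&4? no. Sum: 0
Gen 9: crossing 4x2. Both 3&4? no. Sum: 0
Gen 10: crossing 1x3. Both 3&4? no. Sum: 0

Answer: 0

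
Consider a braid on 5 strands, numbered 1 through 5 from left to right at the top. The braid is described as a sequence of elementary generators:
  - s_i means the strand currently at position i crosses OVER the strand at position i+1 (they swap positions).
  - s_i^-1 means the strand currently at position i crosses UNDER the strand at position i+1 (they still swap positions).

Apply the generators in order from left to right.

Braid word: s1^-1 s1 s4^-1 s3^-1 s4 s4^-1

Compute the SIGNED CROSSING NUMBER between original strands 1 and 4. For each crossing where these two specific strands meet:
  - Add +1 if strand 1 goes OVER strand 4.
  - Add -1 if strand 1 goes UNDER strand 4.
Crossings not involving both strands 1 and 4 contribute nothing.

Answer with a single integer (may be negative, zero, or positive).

Answer: 0

Derivation:
Gen 1: crossing 1x2. Both 1&4? no. Sum: 0
Gen 2: crossing 2x1. Both 1&4? no. Sum: 0
Gen 3: crossing 4x5. Both 1&4? no. Sum: 0
Gen 4: crossing 3x5. Both 1&4? no. Sum: 0
Gen 5: crossing 3x4. Both 1&4? no. Sum: 0
Gen 6: crossing 4x3. Both 1&4? no. Sum: 0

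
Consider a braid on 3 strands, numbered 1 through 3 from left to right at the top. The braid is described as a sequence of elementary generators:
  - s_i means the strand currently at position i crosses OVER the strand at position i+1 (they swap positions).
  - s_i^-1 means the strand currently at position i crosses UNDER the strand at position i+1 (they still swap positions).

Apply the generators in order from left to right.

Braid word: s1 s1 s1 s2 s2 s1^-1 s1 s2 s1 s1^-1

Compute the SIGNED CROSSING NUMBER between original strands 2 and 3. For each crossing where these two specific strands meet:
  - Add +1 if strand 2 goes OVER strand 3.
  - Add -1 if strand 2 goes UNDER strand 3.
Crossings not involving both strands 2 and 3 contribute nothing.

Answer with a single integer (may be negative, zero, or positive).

Gen 1: crossing 1x2. Both 2&3? no. Sum: 0
Gen 2: crossing 2x1. Both 2&3? no. Sum: 0
Gen 3: crossing 1x2. Both 2&3? no. Sum: 0
Gen 4: crossing 1x3. Both 2&3? no. Sum: 0
Gen 5: crossing 3x1. Both 2&3? no. Sum: 0
Gen 6: crossing 2x1. Both 2&3? no. Sum: 0
Gen 7: crossing 1x2. Both 2&3? no. Sum: 0
Gen 8: crossing 1x3. Both 2&3? no. Sum: 0
Gen 9: 2 over 3. Both 2&3? yes. Contrib: +1. Sum: 1
Gen 10: 3 under 2. Both 2&3? yes. Contrib: +1. Sum: 2

Answer: 2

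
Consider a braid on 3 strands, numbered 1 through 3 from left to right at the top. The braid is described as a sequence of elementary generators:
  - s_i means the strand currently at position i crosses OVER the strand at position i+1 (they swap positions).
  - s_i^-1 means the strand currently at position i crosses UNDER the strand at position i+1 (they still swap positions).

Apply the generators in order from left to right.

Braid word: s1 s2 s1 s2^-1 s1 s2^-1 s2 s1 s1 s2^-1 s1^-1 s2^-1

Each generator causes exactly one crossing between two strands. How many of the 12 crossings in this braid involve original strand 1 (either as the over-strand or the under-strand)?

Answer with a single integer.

Answer: 8

Derivation:
Gen 1: crossing 1x2. Involves strand 1? yes. Count so far: 1
Gen 2: crossing 1x3. Involves strand 1? yes. Count so far: 2
Gen 3: crossing 2x3. Involves strand 1? no. Count so far: 2
Gen 4: crossing 2x1. Involves strand 1? yes. Count so far: 3
Gen 5: crossing 3x1. Involves strand 1? yes. Count so far: 4
Gen 6: crossing 3x2. Involves strand 1? no. Count so far: 4
Gen 7: crossing 2x3. Involves strand 1? no. Count so far: 4
Gen 8: crossing 1x3. Involves strand 1? yes. Count so far: 5
Gen 9: crossing 3x1. Involves strand 1? yes. Count so far: 6
Gen 10: crossing 3x2. Involves strand 1? no. Count so far: 6
Gen 11: crossing 1x2. Involves strand 1? yes. Count so far: 7
Gen 12: crossing 1x3. Involves strand 1? yes. Count so far: 8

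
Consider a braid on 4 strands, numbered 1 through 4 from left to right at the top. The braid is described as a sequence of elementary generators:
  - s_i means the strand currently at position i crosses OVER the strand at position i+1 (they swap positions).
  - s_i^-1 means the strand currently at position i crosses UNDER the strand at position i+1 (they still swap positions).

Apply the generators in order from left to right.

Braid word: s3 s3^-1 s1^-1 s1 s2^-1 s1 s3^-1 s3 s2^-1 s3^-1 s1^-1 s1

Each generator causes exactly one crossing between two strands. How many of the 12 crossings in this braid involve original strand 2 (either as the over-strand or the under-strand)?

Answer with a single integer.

Answer: 8

Derivation:
Gen 1: crossing 3x4. Involves strand 2? no. Count so far: 0
Gen 2: crossing 4x3. Involves strand 2? no. Count so far: 0
Gen 3: crossing 1x2. Involves strand 2? yes. Count so far: 1
Gen 4: crossing 2x1. Involves strand 2? yes. Count so far: 2
Gen 5: crossing 2x3. Involves strand 2? yes. Count so far: 3
Gen 6: crossing 1x3. Involves strand 2? no. Count so far: 3
Gen 7: crossing 2x4. Involves strand 2? yes. Count so far: 4
Gen 8: crossing 4x2. Involves strand 2? yes. Count so far: 5
Gen 9: crossing 1x2. Involves strand 2? yes. Count so far: 6
Gen 10: crossing 1x4. Involves strand 2? no. Count so far: 6
Gen 11: crossing 3x2. Involves strand 2? yes. Count so far: 7
Gen 12: crossing 2x3. Involves strand 2? yes. Count so far: 8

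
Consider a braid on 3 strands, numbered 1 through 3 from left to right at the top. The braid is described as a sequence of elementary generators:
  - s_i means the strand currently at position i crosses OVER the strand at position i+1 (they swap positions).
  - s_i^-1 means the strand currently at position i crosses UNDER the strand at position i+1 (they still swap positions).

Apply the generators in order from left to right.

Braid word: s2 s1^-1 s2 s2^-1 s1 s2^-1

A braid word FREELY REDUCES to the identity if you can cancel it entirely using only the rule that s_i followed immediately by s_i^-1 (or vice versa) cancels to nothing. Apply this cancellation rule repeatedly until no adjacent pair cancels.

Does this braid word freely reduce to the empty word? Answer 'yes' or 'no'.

Gen 1 (s2): push. Stack: [s2]
Gen 2 (s1^-1): push. Stack: [s2 s1^-1]
Gen 3 (s2): push. Stack: [s2 s1^-1 s2]
Gen 4 (s2^-1): cancels prior s2. Stack: [s2 s1^-1]
Gen 5 (s1): cancels prior s1^-1. Stack: [s2]
Gen 6 (s2^-1): cancels prior s2. Stack: []
Reduced word: (empty)

Answer: yes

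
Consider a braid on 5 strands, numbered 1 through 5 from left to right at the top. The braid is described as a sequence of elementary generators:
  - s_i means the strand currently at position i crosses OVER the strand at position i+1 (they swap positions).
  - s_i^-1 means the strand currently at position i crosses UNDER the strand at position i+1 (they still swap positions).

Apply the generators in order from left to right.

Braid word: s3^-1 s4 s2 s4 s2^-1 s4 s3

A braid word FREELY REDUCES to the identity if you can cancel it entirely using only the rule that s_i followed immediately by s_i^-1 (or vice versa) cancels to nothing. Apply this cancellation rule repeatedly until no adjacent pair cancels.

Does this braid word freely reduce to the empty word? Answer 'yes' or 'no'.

Gen 1 (s3^-1): push. Stack: [s3^-1]
Gen 2 (s4): push. Stack: [s3^-1 s4]
Gen 3 (s2): push. Stack: [s3^-1 s4 s2]
Gen 4 (s4): push. Stack: [s3^-1 s4 s2 s4]
Gen 5 (s2^-1): push. Stack: [s3^-1 s4 s2 s4 s2^-1]
Gen 6 (s4): push. Stack: [s3^-1 s4 s2 s4 s2^-1 s4]
Gen 7 (s3): push. Stack: [s3^-1 s4 s2 s4 s2^-1 s4 s3]
Reduced word: s3^-1 s4 s2 s4 s2^-1 s4 s3

Answer: no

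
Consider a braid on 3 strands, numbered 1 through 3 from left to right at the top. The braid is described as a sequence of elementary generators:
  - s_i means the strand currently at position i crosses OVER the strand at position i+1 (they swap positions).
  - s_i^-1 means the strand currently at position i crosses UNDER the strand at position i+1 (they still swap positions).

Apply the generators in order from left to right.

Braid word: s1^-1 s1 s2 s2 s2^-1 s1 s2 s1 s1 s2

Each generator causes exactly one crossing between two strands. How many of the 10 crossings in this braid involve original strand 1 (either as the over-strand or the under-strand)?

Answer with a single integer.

Answer: 5

Derivation:
Gen 1: crossing 1x2. Involves strand 1? yes. Count so far: 1
Gen 2: crossing 2x1. Involves strand 1? yes. Count so far: 2
Gen 3: crossing 2x3. Involves strand 1? no. Count so far: 2
Gen 4: crossing 3x2. Involves strand 1? no. Count so far: 2
Gen 5: crossing 2x3. Involves strand 1? no. Count so far: 2
Gen 6: crossing 1x3. Involves strand 1? yes. Count so far: 3
Gen 7: crossing 1x2. Involves strand 1? yes. Count so far: 4
Gen 8: crossing 3x2. Involves strand 1? no. Count so far: 4
Gen 9: crossing 2x3. Involves strand 1? no. Count so far: 4
Gen 10: crossing 2x1. Involves strand 1? yes. Count so far: 5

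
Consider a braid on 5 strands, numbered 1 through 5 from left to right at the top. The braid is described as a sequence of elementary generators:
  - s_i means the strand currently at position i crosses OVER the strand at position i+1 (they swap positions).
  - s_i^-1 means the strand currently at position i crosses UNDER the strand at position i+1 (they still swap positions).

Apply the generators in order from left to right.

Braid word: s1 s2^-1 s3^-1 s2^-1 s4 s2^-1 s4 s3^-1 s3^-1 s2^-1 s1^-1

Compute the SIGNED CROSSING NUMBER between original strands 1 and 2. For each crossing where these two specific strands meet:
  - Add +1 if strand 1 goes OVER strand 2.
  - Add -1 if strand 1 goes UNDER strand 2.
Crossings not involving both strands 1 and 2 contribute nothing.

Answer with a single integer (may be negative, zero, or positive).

Gen 1: 1 over 2. Both 1&2? yes. Contrib: +1. Sum: 1
Gen 2: crossing 1x3. Both 1&2? no. Sum: 1
Gen 3: crossing 1x4. Both 1&2? no. Sum: 1
Gen 4: crossing 3x4. Both 1&2? no. Sum: 1
Gen 5: crossing 1x5. Both 1&2? no. Sum: 1
Gen 6: crossing 4x3. Both 1&2? no. Sum: 1
Gen 7: crossing 5x1. Both 1&2? no. Sum: 1
Gen 8: crossing 4x1. Both 1&2? no. Sum: 1
Gen 9: crossing 1x4. Both 1&2? no. Sum: 1
Gen 10: crossing 3x4. Both 1&2? no. Sum: 1
Gen 11: crossing 2x4. Both 1&2? no. Sum: 1

Answer: 1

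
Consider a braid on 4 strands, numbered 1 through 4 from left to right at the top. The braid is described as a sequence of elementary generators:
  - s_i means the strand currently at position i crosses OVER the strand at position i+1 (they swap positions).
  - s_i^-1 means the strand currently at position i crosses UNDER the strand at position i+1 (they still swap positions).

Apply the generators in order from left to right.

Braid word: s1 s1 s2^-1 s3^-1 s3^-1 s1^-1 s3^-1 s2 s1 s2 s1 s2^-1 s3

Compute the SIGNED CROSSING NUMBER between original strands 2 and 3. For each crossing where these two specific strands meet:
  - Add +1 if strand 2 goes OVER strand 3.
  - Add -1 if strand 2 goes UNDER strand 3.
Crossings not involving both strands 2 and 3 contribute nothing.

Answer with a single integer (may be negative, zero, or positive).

Answer: -1

Derivation:
Gen 1: crossing 1x2. Both 2&3? no. Sum: 0
Gen 2: crossing 2x1. Both 2&3? no. Sum: 0
Gen 3: 2 under 3. Both 2&3? yes. Contrib: -1. Sum: -1
Gen 4: crossing 2x4. Both 2&3? no. Sum: -1
Gen 5: crossing 4x2. Both 2&3? no. Sum: -1
Gen 6: crossing 1x3. Both 2&3? no. Sum: -1
Gen 7: crossing 2x4. Both 2&3? no. Sum: -1
Gen 8: crossing 1x4. Both 2&3? no. Sum: -1
Gen 9: crossing 3x4. Both 2&3? no. Sum: -1
Gen 10: crossing 3x1. Both 2&3? no. Sum: -1
Gen 11: crossing 4x1. Both 2&3? no. Sum: -1
Gen 12: crossing 4x3. Both 2&3? no. Sum: -1
Gen 13: crossing 4x2. Both 2&3? no. Sum: -1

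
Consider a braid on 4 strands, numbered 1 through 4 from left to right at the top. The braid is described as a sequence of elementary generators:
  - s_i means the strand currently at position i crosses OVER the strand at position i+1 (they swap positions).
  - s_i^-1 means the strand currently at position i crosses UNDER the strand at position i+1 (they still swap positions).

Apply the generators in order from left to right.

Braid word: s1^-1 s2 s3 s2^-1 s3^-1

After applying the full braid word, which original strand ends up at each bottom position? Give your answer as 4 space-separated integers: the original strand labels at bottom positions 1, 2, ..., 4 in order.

Answer: 2 4 1 3

Derivation:
Gen 1 (s1^-1): strand 1 crosses under strand 2. Perm now: [2 1 3 4]
Gen 2 (s2): strand 1 crosses over strand 3. Perm now: [2 3 1 4]
Gen 3 (s3): strand 1 crosses over strand 4. Perm now: [2 3 4 1]
Gen 4 (s2^-1): strand 3 crosses under strand 4. Perm now: [2 4 3 1]
Gen 5 (s3^-1): strand 3 crosses under strand 1. Perm now: [2 4 1 3]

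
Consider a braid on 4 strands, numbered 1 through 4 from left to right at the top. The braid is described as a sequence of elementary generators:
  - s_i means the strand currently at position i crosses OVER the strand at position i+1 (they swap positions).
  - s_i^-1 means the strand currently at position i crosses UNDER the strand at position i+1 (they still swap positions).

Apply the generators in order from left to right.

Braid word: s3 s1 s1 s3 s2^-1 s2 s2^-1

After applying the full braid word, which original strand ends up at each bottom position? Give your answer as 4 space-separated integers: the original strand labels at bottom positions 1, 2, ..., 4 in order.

Answer: 1 3 2 4

Derivation:
Gen 1 (s3): strand 3 crosses over strand 4. Perm now: [1 2 4 3]
Gen 2 (s1): strand 1 crosses over strand 2. Perm now: [2 1 4 3]
Gen 3 (s1): strand 2 crosses over strand 1. Perm now: [1 2 4 3]
Gen 4 (s3): strand 4 crosses over strand 3. Perm now: [1 2 3 4]
Gen 5 (s2^-1): strand 2 crosses under strand 3. Perm now: [1 3 2 4]
Gen 6 (s2): strand 3 crosses over strand 2. Perm now: [1 2 3 4]
Gen 7 (s2^-1): strand 2 crosses under strand 3. Perm now: [1 3 2 4]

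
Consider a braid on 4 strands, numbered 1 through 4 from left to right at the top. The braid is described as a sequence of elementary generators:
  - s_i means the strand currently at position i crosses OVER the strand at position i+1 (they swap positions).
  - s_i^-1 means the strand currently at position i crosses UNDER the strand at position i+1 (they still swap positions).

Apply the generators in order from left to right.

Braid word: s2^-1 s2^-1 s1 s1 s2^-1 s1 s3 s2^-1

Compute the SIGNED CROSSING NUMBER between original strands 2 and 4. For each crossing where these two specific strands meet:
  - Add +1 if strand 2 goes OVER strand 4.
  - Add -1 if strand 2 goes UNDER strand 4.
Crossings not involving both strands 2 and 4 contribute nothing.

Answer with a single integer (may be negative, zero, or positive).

Answer: 1

Derivation:
Gen 1: crossing 2x3. Both 2&4? no. Sum: 0
Gen 2: crossing 3x2. Both 2&4? no. Sum: 0
Gen 3: crossing 1x2. Both 2&4? no. Sum: 0
Gen 4: crossing 2x1. Both 2&4? no. Sum: 0
Gen 5: crossing 2x3. Both 2&4? no. Sum: 0
Gen 6: crossing 1x3. Both 2&4? no. Sum: 0
Gen 7: 2 over 4. Both 2&4? yes. Contrib: +1. Sum: 1
Gen 8: crossing 1x4. Both 2&4? no. Sum: 1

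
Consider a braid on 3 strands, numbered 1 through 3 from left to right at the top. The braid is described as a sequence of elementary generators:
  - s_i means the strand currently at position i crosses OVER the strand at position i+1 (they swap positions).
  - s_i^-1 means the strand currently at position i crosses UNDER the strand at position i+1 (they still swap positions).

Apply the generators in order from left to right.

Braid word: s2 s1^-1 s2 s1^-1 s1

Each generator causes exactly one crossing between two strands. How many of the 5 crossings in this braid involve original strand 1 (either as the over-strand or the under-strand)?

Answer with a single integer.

Gen 1: crossing 2x3. Involves strand 1? no. Count so far: 0
Gen 2: crossing 1x3. Involves strand 1? yes. Count so far: 1
Gen 3: crossing 1x2. Involves strand 1? yes. Count so far: 2
Gen 4: crossing 3x2. Involves strand 1? no. Count so far: 2
Gen 5: crossing 2x3. Involves strand 1? no. Count so far: 2

Answer: 2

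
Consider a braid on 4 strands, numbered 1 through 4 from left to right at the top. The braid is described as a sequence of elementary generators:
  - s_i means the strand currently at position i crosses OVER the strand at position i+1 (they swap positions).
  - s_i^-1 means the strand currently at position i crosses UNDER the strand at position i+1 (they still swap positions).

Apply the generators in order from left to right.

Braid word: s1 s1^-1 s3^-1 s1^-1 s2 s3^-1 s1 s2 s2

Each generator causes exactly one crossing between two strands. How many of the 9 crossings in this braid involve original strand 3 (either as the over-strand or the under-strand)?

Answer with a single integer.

Answer: 4

Derivation:
Gen 1: crossing 1x2. Involves strand 3? no. Count so far: 0
Gen 2: crossing 2x1. Involves strand 3? no. Count so far: 0
Gen 3: crossing 3x4. Involves strand 3? yes. Count so far: 1
Gen 4: crossing 1x2. Involves strand 3? no. Count so far: 1
Gen 5: crossing 1x4. Involves strand 3? no. Count so far: 1
Gen 6: crossing 1x3. Involves strand 3? yes. Count so far: 2
Gen 7: crossing 2x4. Involves strand 3? no. Count so far: 2
Gen 8: crossing 2x3. Involves strand 3? yes. Count so far: 3
Gen 9: crossing 3x2. Involves strand 3? yes. Count so far: 4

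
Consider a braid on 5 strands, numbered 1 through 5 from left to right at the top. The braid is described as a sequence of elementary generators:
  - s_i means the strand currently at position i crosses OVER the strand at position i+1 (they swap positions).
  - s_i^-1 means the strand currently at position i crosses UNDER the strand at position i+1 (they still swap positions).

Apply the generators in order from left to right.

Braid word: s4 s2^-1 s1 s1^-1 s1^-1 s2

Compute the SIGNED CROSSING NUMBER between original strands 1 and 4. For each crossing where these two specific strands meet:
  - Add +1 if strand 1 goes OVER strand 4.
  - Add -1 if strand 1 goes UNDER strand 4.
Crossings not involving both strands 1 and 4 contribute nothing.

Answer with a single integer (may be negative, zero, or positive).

Gen 1: crossing 4x5. Both 1&4? no. Sum: 0
Gen 2: crossing 2x3. Both 1&4? no. Sum: 0
Gen 3: crossing 1x3. Both 1&4? no. Sum: 0
Gen 4: crossing 3x1. Both 1&4? no. Sum: 0
Gen 5: crossing 1x3. Both 1&4? no. Sum: 0
Gen 6: crossing 1x2. Both 1&4? no. Sum: 0

Answer: 0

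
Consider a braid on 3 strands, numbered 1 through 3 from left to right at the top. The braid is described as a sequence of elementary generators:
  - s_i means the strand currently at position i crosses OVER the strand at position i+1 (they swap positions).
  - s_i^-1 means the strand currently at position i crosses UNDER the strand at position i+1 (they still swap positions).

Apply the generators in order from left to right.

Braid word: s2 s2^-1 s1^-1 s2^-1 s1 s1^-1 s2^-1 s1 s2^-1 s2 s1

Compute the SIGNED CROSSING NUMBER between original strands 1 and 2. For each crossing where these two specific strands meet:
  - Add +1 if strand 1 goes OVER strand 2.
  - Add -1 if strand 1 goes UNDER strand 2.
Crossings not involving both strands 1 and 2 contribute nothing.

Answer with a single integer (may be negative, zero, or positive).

Answer: -1

Derivation:
Gen 1: crossing 2x3. Both 1&2? no. Sum: 0
Gen 2: crossing 3x2. Both 1&2? no. Sum: 0
Gen 3: 1 under 2. Both 1&2? yes. Contrib: -1. Sum: -1
Gen 4: crossing 1x3. Both 1&2? no. Sum: -1
Gen 5: crossing 2x3. Both 1&2? no. Sum: -1
Gen 6: crossing 3x2. Both 1&2? no. Sum: -1
Gen 7: crossing 3x1. Both 1&2? no. Sum: -1
Gen 8: 2 over 1. Both 1&2? yes. Contrib: -1. Sum: -2
Gen 9: crossing 2x3. Both 1&2? no. Sum: -2
Gen 10: crossing 3x2. Both 1&2? no. Sum: -2
Gen 11: 1 over 2. Both 1&2? yes. Contrib: +1. Sum: -1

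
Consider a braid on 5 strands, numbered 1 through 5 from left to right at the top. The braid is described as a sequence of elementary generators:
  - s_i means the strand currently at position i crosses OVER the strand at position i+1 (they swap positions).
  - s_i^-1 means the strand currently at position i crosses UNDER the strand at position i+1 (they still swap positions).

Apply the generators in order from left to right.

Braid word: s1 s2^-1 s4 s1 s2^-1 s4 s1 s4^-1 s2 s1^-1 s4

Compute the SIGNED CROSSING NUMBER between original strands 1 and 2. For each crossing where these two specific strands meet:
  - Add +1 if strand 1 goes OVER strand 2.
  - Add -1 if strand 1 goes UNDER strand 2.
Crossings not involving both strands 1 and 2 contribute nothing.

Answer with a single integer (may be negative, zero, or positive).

Answer: 1

Derivation:
Gen 1: 1 over 2. Both 1&2? yes. Contrib: +1. Sum: 1
Gen 2: crossing 1x3. Both 1&2? no. Sum: 1
Gen 3: crossing 4x5. Both 1&2? no. Sum: 1
Gen 4: crossing 2x3. Both 1&2? no. Sum: 1
Gen 5: 2 under 1. Both 1&2? yes. Contrib: +1. Sum: 2
Gen 6: crossing 5x4. Both 1&2? no. Sum: 2
Gen 7: crossing 3x1. Both 1&2? no. Sum: 2
Gen 8: crossing 4x5. Both 1&2? no. Sum: 2
Gen 9: crossing 3x2. Both 1&2? no. Sum: 2
Gen 10: 1 under 2. Both 1&2? yes. Contrib: -1. Sum: 1
Gen 11: crossing 5x4. Both 1&2? no. Sum: 1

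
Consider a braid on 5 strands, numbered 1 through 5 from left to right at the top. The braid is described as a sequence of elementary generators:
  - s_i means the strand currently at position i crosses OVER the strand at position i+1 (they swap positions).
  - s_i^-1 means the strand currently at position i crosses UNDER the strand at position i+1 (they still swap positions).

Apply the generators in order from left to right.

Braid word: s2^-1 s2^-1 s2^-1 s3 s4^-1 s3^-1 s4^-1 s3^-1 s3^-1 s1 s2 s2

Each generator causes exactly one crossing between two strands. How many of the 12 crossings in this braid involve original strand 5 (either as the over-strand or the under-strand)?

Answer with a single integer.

Gen 1: crossing 2x3. Involves strand 5? no. Count so far: 0
Gen 2: crossing 3x2. Involves strand 5? no. Count so far: 0
Gen 3: crossing 2x3. Involves strand 5? no. Count so far: 0
Gen 4: crossing 2x4. Involves strand 5? no. Count so far: 0
Gen 5: crossing 2x5. Involves strand 5? yes. Count so far: 1
Gen 6: crossing 4x5. Involves strand 5? yes. Count so far: 2
Gen 7: crossing 4x2. Involves strand 5? no. Count so far: 2
Gen 8: crossing 5x2. Involves strand 5? yes. Count so far: 3
Gen 9: crossing 2x5. Involves strand 5? yes. Count so far: 4
Gen 10: crossing 1x3. Involves strand 5? no. Count so far: 4
Gen 11: crossing 1x5. Involves strand 5? yes. Count so far: 5
Gen 12: crossing 5x1. Involves strand 5? yes. Count so far: 6

Answer: 6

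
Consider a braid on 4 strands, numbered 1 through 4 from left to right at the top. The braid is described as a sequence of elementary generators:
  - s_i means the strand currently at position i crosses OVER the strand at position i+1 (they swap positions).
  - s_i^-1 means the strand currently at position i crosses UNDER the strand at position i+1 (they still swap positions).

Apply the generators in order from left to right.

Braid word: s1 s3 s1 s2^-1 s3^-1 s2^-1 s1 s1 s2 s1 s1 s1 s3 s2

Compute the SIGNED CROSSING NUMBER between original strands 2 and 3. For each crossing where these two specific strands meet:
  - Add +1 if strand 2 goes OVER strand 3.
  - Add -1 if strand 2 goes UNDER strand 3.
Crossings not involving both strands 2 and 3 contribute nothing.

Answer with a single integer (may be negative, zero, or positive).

Gen 1: crossing 1x2. Both 2&3? no. Sum: 0
Gen 2: crossing 3x4. Both 2&3? no. Sum: 0
Gen 3: crossing 2x1. Both 2&3? no. Sum: 0
Gen 4: crossing 2x4. Both 2&3? no. Sum: 0
Gen 5: 2 under 3. Both 2&3? yes. Contrib: -1. Sum: -1
Gen 6: crossing 4x3. Both 2&3? no. Sum: -1
Gen 7: crossing 1x3. Both 2&3? no. Sum: -1
Gen 8: crossing 3x1. Both 2&3? no. Sum: -1
Gen 9: crossing 3x4. Both 2&3? no. Sum: -1
Gen 10: crossing 1x4. Both 2&3? no. Sum: -1
Gen 11: crossing 4x1. Both 2&3? no. Sum: -1
Gen 12: crossing 1x4. Both 2&3? no. Sum: -1
Gen 13: 3 over 2. Both 2&3? yes. Contrib: -1. Sum: -2
Gen 14: crossing 1x2. Both 2&3? no. Sum: -2

Answer: -2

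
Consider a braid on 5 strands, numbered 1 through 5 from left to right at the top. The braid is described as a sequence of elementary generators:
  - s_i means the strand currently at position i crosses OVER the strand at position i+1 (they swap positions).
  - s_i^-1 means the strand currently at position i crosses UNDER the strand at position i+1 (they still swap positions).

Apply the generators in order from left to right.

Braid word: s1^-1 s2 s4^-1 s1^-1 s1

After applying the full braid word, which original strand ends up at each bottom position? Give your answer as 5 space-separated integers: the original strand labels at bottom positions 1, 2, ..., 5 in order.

Answer: 2 3 1 5 4

Derivation:
Gen 1 (s1^-1): strand 1 crosses under strand 2. Perm now: [2 1 3 4 5]
Gen 2 (s2): strand 1 crosses over strand 3. Perm now: [2 3 1 4 5]
Gen 3 (s4^-1): strand 4 crosses under strand 5. Perm now: [2 3 1 5 4]
Gen 4 (s1^-1): strand 2 crosses under strand 3. Perm now: [3 2 1 5 4]
Gen 5 (s1): strand 3 crosses over strand 2. Perm now: [2 3 1 5 4]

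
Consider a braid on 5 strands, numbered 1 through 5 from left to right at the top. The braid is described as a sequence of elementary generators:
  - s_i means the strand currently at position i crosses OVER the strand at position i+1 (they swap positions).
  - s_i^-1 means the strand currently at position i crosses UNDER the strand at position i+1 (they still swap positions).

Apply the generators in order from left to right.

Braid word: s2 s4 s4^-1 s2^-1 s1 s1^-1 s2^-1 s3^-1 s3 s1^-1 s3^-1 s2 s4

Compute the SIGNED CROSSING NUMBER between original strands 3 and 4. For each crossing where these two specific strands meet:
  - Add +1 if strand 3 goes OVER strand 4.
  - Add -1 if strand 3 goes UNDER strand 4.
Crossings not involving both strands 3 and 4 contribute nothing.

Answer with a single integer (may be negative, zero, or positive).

Answer: 0

Derivation:
Gen 1: crossing 2x3. Both 3&4? no. Sum: 0
Gen 2: crossing 4x5. Both 3&4? no. Sum: 0
Gen 3: crossing 5x4. Both 3&4? no. Sum: 0
Gen 4: crossing 3x2. Both 3&4? no. Sum: 0
Gen 5: crossing 1x2. Both 3&4? no. Sum: 0
Gen 6: crossing 2x1. Both 3&4? no. Sum: 0
Gen 7: crossing 2x3. Both 3&4? no. Sum: 0
Gen 8: crossing 2x4. Both 3&4? no. Sum: 0
Gen 9: crossing 4x2. Both 3&4? no. Sum: 0
Gen 10: crossing 1x3. Both 3&4? no. Sum: 0
Gen 11: crossing 2x4. Both 3&4? no. Sum: 0
Gen 12: crossing 1x4. Both 3&4? no. Sum: 0
Gen 13: crossing 2x5. Both 3&4? no. Sum: 0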